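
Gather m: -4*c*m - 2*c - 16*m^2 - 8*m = -2*c - 16*m^2 + m*(-4*c - 8)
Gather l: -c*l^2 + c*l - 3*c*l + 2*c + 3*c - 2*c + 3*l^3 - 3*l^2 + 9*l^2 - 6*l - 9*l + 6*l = 3*c + 3*l^3 + l^2*(6 - c) + l*(-2*c - 9)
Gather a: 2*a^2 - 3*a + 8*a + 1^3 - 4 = 2*a^2 + 5*a - 3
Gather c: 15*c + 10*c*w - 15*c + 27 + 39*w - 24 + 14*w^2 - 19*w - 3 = 10*c*w + 14*w^2 + 20*w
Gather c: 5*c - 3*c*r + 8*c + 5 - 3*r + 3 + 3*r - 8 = c*(13 - 3*r)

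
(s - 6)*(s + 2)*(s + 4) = s^3 - 28*s - 48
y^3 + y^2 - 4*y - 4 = (y - 2)*(y + 1)*(y + 2)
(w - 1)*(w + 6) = w^2 + 5*w - 6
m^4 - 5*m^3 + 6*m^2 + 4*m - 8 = (m - 2)^3*(m + 1)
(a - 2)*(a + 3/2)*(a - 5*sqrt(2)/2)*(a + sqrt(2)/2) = a^4 - 2*sqrt(2)*a^3 - a^3/2 - 11*a^2/2 + sqrt(2)*a^2 + 5*a/4 + 6*sqrt(2)*a + 15/2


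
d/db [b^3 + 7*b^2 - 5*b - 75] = 3*b^2 + 14*b - 5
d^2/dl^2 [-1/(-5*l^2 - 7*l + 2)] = 2*(-25*l^2 - 35*l + (10*l + 7)^2 + 10)/(5*l^2 + 7*l - 2)^3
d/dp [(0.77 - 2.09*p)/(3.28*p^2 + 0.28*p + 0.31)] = (6.8552*p^2 - 5.0512*p - 0.8635)/(10.7584*p^4 + 1.8368*p^3 + 2.112*p^2 + 0.1736*p + 0.0961)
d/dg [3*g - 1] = 3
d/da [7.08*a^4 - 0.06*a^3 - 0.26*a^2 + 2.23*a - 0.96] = 28.32*a^3 - 0.18*a^2 - 0.52*a + 2.23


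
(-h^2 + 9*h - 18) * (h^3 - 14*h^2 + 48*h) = -h^5 + 23*h^4 - 192*h^3 + 684*h^2 - 864*h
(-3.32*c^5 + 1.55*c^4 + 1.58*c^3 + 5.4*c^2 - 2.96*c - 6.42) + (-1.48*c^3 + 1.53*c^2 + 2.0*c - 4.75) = -3.32*c^5 + 1.55*c^4 + 0.1*c^3 + 6.93*c^2 - 0.96*c - 11.17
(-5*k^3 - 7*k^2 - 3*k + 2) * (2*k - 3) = -10*k^4 + k^3 + 15*k^2 + 13*k - 6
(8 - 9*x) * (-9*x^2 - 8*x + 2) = 81*x^3 - 82*x + 16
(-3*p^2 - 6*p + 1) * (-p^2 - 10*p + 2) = 3*p^4 + 36*p^3 + 53*p^2 - 22*p + 2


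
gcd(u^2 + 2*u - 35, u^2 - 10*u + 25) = u - 5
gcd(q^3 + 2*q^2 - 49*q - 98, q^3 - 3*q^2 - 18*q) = 1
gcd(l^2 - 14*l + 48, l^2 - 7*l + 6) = l - 6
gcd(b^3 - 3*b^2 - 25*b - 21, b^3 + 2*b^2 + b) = b + 1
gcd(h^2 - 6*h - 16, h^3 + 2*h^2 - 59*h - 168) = h - 8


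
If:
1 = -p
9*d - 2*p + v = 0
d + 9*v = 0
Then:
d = -9/40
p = -1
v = 1/40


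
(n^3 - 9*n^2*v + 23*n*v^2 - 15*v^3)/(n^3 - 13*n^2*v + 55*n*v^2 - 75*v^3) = (-n + v)/(-n + 5*v)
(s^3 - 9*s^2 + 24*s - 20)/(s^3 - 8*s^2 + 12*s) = (s^2 - 7*s + 10)/(s*(s - 6))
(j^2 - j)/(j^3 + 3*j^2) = (j - 1)/(j*(j + 3))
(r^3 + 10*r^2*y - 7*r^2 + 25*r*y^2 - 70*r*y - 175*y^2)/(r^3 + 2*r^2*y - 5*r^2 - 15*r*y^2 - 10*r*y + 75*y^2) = (-r^2 - 5*r*y + 7*r + 35*y)/(-r^2 + 3*r*y + 5*r - 15*y)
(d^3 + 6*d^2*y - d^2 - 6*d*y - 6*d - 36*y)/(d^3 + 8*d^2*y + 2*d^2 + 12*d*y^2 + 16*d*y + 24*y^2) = (d - 3)/(d + 2*y)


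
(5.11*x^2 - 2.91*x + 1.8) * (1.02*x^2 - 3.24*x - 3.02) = 5.2122*x^4 - 19.5246*x^3 - 4.1678*x^2 + 2.9562*x - 5.436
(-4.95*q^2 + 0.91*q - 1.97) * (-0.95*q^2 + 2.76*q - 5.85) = 4.7025*q^4 - 14.5265*q^3 + 33.3406*q^2 - 10.7607*q + 11.5245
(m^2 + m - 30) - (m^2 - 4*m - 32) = 5*m + 2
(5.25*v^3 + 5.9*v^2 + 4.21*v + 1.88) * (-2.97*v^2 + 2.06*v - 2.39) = -15.5925*v^5 - 6.708*v^4 - 12.8972*v^3 - 11.012*v^2 - 6.1891*v - 4.4932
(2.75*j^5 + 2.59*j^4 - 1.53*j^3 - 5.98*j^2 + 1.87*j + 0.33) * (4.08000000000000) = 11.22*j^5 + 10.5672*j^4 - 6.2424*j^3 - 24.3984*j^2 + 7.6296*j + 1.3464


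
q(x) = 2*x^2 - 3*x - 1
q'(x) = 4*x - 3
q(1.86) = 0.34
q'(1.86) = 4.44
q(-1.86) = 11.50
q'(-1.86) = -10.44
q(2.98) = 7.82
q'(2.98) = 8.92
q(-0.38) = 0.43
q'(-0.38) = -4.52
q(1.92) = 0.61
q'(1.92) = 4.68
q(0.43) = -1.92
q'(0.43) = -1.28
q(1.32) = -1.48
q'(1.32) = 2.28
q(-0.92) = 3.45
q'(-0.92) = -6.68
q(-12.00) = 323.00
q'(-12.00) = -51.00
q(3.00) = 8.00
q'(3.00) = 9.00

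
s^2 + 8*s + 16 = (s + 4)^2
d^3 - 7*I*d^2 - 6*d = d*(d - 6*I)*(d - I)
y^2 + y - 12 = (y - 3)*(y + 4)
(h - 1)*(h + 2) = h^2 + h - 2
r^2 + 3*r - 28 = (r - 4)*(r + 7)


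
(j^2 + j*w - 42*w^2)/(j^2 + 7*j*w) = (j - 6*w)/j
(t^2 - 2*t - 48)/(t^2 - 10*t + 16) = (t + 6)/(t - 2)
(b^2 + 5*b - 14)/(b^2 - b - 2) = (b + 7)/(b + 1)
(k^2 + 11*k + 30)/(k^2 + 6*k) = (k + 5)/k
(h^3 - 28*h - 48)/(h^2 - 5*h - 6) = (h^2 + 6*h + 8)/(h + 1)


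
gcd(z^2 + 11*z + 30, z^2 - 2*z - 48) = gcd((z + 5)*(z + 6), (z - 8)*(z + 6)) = z + 6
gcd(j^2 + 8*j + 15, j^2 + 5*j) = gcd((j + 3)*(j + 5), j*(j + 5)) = j + 5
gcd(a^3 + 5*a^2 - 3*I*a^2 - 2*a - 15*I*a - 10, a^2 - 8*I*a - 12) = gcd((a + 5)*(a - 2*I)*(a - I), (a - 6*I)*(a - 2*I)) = a - 2*I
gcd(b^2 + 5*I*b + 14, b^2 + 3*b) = 1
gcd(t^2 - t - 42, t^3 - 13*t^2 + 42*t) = t - 7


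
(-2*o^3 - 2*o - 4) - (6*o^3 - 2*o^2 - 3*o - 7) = -8*o^3 + 2*o^2 + o + 3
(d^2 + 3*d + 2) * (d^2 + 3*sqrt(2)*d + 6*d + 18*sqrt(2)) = d^4 + 3*sqrt(2)*d^3 + 9*d^3 + 20*d^2 + 27*sqrt(2)*d^2 + 12*d + 60*sqrt(2)*d + 36*sqrt(2)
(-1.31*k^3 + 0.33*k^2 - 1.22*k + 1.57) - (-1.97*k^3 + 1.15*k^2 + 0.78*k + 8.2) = 0.66*k^3 - 0.82*k^2 - 2.0*k - 6.63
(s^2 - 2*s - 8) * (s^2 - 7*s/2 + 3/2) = s^4 - 11*s^3/2 + s^2/2 + 25*s - 12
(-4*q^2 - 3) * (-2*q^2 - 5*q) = 8*q^4 + 20*q^3 + 6*q^2 + 15*q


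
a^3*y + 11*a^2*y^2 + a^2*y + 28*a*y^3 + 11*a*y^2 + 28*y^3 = (a + 4*y)*(a + 7*y)*(a*y + y)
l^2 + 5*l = l*(l + 5)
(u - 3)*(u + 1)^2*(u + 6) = u^4 + 5*u^3 - 11*u^2 - 33*u - 18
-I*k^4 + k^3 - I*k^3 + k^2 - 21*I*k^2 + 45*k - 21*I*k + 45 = (k - 5*I)*(k + 3*I)^2*(-I*k - I)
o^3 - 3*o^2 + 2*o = o*(o - 2)*(o - 1)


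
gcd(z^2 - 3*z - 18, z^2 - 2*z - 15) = z + 3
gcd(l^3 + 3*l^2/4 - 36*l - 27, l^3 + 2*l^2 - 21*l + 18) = l + 6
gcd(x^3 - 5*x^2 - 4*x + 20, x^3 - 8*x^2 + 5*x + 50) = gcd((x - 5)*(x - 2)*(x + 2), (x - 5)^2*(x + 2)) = x^2 - 3*x - 10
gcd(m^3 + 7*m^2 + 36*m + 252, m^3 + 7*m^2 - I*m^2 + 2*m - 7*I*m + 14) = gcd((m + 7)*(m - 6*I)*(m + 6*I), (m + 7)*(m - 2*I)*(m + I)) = m + 7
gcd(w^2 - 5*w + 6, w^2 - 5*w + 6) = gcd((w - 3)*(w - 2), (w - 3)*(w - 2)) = w^2 - 5*w + 6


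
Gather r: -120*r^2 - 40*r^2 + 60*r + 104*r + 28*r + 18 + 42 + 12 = -160*r^2 + 192*r + 72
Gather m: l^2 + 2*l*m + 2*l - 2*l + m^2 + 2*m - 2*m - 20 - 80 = l^2 + 2*l*m + m^2 - 100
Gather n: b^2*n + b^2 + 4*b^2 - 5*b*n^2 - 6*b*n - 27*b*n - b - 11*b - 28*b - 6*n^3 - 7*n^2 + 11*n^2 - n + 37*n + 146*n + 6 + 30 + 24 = 5*b^2 - 40*b - 6*n^3 + n^2*(4 - 5*b) + n*(b^2 - 33*b + 182) + 60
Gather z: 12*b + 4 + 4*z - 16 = 12*b + 4*z - 12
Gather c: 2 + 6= 8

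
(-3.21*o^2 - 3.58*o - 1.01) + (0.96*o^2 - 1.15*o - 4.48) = -2.25*o^2 - 4.73*o - 5.49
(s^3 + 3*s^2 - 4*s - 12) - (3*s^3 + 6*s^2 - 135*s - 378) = -2*s^3 - 3*s^2 + 131*s + 366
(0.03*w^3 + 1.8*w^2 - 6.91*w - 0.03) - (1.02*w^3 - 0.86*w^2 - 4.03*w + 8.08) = -0.99*w^3 + 2.66*w^2 - 2.88*w - 8.11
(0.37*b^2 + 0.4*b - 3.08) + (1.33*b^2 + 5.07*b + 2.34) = 1.7*b^2 + 5.47*b - 0.74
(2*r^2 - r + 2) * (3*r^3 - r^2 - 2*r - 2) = 6*r^5 - 5*r^4 + 3*r^3 - 4*r^2 - 2*r - 4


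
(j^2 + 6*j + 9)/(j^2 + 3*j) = (j + 3)/j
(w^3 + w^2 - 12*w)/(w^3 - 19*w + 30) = w*(w + 4)/(w^2 + 3*w - 10)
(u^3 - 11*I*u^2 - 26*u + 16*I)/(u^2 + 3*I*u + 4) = (u^2 - 10*I*u - 16)/(u + 4*I)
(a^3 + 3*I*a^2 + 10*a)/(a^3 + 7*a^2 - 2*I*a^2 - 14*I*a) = (a + 5*I)/(a + 7)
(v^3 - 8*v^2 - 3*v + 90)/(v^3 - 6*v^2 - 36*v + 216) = (v^2 - 2*v - 15)/(v^2 - 36)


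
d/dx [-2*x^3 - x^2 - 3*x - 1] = -6*x^2 - 2*x - 3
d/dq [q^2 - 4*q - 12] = 2*q - 4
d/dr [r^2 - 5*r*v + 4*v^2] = 2*r - 5*v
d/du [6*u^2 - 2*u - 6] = 12*u - 2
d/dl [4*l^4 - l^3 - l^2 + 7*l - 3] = 16*l^3 - 3*l^2 - 2*l + 7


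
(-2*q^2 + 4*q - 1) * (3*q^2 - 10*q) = -6*q^4 + 32*q^3 - 43*q^2 + 10*q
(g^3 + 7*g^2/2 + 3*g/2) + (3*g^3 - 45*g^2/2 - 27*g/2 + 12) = 4*g^3 - 19*g^2 - 12*g + 12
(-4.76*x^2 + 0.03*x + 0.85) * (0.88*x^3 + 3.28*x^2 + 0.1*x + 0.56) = -4.1888*x^5 - 15.5864*x^4 + 0.3704*x^3 + 0.1254*x^2 + 0.1018*x + 0.476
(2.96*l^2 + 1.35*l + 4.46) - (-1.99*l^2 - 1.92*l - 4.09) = 4.95*l^2 + 3.27*l + 8.55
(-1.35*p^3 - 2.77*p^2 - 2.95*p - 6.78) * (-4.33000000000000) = 5.8455*p^3 + 11.9941*p^2 + 12.7735*p + 29.3574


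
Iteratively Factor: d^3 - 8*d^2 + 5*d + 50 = (d - 5)*(d^2 - 3*d - 10) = (d - 5)*(d + 2)*(d - 5)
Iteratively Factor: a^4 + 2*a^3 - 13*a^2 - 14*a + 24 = (a + 4)*(a^3 - 2*a^2 - 5*a + 6) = (a - 1)*(a + 4)*(a^2 - a - 6) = (a - 1)*(a + 2)*(a + 4)*(a - 3)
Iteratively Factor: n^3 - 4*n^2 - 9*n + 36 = (n - 3)*(n^2 - n - 12) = (n - 3)*(n + 3)*(n - 4)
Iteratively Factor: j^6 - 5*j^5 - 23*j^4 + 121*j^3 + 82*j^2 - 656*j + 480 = (j - 2)*(j^5 - 3*j^4 - 29*j^3 + 63*j^2 + 208*j - 240) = (j - 2)*(j - 1)*(j^4 - 2*j^3 - 31*j^2 + 32*j + 240) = (j - 2)*(j - 1)*(j + 3)*(j^3 - 5*j^2 - 16*j + 80) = (j - 4)*(j - 2)*(j - 1)*(j + 3)*(j^2 - j - 20) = (j - 5)*(j - 4)*(j - 2)*(j - 1)*(j + 3)*(j + 4)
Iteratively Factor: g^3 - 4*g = (g - 2)*(g^2 + 2*g) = g*(g - 2)*(g + 2)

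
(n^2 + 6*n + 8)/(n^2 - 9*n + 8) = (n^2 + 6*n + 8)/(n^2 - 9*n + 8)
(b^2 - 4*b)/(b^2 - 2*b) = (b - 4)/(b - 2)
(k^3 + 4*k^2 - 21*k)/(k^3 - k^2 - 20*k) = (-k^2 - 4*k + 21)/(-k^2 + k + 20)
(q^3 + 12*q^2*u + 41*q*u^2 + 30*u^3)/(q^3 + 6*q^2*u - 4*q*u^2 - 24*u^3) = (q^2 + 6*q*u + 5*u^2)/(q^2 - 4*u^2)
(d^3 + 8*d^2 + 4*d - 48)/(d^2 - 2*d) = d + 10 + 24/d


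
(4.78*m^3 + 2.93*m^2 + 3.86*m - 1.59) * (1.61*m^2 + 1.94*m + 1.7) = 7.6958*m^5 + 13.9905*m^4 + 20.0248*m^3 + 9.9095*m^2 + 3.4774*m - 2.703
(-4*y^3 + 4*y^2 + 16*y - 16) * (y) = -4*y^4 + 4*y^3 + 16*y^2 - 16*y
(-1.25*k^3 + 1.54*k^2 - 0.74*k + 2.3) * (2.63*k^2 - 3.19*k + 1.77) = -3.2875*k^5 + 8.0377*k^4 - 9.0713*k^3 + 11.1354*k^2 - 8.6468*k + 4.071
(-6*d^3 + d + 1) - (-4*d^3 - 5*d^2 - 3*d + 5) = -2*d^3 + 5*d^2 + 4*d - 4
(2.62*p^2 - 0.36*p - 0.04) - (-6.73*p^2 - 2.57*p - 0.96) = 9.35*p^2 + 2.21*p + 0.92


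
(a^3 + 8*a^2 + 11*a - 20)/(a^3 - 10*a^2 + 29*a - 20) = (a^2 + 9*a + 20)/(a^2 - 9*a + 20)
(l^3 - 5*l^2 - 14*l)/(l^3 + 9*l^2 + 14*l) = (l - 7)/(l + 7)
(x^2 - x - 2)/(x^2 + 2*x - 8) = (x + 1)/(x + 4)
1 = 1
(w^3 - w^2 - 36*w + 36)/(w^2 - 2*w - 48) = (w^2 - 7*w + 6)/(w - 8)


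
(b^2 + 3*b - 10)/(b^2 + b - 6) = (b + 5)/(b + 3)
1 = 1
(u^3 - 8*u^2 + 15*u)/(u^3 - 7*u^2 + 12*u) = (u - 5)/(u - 4)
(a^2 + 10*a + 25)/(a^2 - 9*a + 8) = (a^2 + 10*a + 25)/(a^2 - 9*a + 8)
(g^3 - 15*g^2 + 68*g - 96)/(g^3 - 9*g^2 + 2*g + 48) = (g - 4)/(g + 2)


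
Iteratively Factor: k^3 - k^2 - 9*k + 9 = (k - 1)*(k^2 - 9) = (k - 3)*(k - 1)*(k + 3)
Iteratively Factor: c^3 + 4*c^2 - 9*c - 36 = (c + 4)*(c^2 - 9) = (c - 3)*(c + 4)*(c + 3)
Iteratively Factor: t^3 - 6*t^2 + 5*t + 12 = (t - 4)*(t^2 - 2*t - 3) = (t - 4)*(t + 1)*(t - 3)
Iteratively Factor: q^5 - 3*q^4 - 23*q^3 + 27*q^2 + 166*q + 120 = (q + 1)*(q^4 - 4*q^3 - 19*q^2 + 46*q + 120) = (q + 1)*(q + 2)*(q^3 - 6*q^2 - 7*q + 60) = (q + 1)*(q + 2)*(q + 3)*(q^2 - 9*q + 20) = (q - 5)*(q + 1)*(q + 2)*(q + 3)*(q - 4)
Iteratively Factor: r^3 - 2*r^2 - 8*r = (r - 4)*(r^2 + 2*r) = (r - 4)*(r + 2)*(r)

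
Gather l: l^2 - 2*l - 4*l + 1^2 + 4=l^2 - 6*l + 5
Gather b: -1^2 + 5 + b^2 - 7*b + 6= b^2 - 7*b + 10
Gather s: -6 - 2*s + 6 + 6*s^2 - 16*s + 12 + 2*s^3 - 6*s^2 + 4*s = 2*s^3 - 14*s + 12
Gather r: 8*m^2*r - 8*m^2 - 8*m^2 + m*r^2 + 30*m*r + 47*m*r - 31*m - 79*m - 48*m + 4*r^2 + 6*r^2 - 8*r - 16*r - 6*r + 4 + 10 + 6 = -16*m^2 - 158*m + r^2*(m + 10) + r*(8*m^2 + 77*m - 30) + 20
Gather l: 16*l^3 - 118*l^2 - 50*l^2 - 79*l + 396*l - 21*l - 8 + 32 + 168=16*l^3 - 168*l^2 + 296*l + 192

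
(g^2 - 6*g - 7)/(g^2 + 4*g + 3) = (g - 7)/(g + 3)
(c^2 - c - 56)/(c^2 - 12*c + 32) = (c + 7)/(c - 4)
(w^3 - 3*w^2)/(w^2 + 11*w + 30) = w^2*(w - 3)/(w^2 + 11*w + 30)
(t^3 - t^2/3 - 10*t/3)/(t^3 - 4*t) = (t + 5/3)/(t + 2)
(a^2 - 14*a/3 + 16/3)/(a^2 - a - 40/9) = 3*(a - 2)/(3*a + 5)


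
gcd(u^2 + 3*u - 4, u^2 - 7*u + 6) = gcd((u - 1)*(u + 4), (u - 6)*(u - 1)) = u - 1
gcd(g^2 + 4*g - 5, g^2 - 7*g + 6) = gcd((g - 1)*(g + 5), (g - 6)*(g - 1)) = g - 1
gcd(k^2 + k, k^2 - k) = k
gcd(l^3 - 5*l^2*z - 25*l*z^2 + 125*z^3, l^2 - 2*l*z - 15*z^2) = -l + 5*z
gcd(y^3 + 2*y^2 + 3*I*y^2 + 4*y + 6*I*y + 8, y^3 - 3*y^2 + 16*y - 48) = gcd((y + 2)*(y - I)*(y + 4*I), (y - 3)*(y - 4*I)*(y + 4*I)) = y + 4*I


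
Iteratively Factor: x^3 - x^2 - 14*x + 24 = (x + 4)*(x^2 - 5*x + 6) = (x - 3)*(x + 4)*(x - 2)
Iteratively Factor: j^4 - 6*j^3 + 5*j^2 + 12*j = (j)*(j^3 - 6*j^2 + 5*j + 12) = j*(j - 4)*(j^2 - 2*j - 3) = j*(j - 4)*(j - 3)*(j + 1)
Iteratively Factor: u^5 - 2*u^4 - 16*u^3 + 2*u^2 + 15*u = (u)*(u^4 - 2*u^3 - 16*u^2 + 2*u + 15) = u*(u + 1)*(u^3 - 3*u^2 - 13*u + 15) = u*(u - 5)*(u + 1)*(u^2 + 2*u - 3) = u*(u - 5)*(u + 1)*(u + 3)*(u - 1)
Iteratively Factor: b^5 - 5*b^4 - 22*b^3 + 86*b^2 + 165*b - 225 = (b + 3)*(b^4 - 8*b^3 + 2*b^2 + 80*b - 75) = (b - 5)*(b + 3)*(b^3 - 3*b^2 - 13*b + 15) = (b - 5)*(b + 3)^2*(b^2 - 6*b + 5) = (b - 5)^2*(b + 3)^2*(b - 1)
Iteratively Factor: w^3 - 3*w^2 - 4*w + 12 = (w - 2)*(w^2 - w - 6) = (w - 3)*(w - 2)*(w + 2)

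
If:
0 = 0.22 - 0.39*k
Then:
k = 0.56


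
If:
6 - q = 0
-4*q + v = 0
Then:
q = 6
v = 24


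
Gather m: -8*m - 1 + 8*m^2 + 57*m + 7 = 8*m^2 + 49*m + 6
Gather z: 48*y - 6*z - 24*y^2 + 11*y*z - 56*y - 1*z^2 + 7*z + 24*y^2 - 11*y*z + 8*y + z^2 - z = 0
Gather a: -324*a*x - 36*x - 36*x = -324*a*x - 72*x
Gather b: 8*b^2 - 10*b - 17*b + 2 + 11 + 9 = 8*b^2 - 27*b + 22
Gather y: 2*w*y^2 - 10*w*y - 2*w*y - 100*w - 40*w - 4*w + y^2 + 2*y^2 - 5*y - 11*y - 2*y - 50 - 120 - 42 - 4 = -144*w + y^2*(2*w + 3) + y*(-12*w - 18) - 216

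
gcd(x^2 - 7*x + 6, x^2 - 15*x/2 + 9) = x - 6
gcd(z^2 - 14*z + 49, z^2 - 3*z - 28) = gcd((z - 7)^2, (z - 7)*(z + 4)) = z - 7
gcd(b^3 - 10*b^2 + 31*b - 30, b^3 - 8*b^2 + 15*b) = b^2 - 8*b + 15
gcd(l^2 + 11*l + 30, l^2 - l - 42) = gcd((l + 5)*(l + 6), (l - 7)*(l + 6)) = l + 6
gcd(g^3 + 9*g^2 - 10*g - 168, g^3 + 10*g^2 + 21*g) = g + 7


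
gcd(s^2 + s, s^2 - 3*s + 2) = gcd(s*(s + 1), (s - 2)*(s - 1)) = 1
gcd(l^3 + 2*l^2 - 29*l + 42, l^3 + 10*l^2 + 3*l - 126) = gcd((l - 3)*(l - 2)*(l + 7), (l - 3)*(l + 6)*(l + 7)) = l^2 + 4*l - 21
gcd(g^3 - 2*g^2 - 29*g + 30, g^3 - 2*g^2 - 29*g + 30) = g^3 - 2*g^2 - 29*g + 30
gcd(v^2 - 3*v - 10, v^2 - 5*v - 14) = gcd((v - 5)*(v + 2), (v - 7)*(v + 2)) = v + 2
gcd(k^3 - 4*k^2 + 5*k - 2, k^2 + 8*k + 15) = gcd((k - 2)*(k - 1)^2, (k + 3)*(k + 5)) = 1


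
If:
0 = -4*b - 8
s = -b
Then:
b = -2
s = 2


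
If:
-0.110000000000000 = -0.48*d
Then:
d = 0.23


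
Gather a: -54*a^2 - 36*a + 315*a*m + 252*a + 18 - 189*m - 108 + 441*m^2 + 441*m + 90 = -54*a^2 + a*(315*m + 216) + 441*m^2 + 252*m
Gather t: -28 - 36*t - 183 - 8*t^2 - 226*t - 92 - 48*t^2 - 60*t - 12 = -56*t^2 - 322*t - 315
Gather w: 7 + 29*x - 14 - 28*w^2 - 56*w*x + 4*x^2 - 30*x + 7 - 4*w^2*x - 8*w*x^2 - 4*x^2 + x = w^2*(-4*x - 28) + w*(-8*x^2 - 56*x)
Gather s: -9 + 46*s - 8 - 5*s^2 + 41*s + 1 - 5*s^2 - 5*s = -10*s^2 + 82*s - 16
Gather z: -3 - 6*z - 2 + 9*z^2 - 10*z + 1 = 9*z^2 - 16*z - 4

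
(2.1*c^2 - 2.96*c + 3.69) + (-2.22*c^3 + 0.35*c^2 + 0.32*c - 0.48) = -2.22*c^3 + 2.45*c^2 - 2.64*c + 3.21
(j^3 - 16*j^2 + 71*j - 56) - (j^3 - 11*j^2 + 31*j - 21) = -5*j^2 + 40*j - 35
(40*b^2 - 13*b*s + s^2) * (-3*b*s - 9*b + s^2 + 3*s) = -120*b^3*s - 360*b^3 + 79*b^2*s^2 + 237*b^2*s - 16*b*s^3 - 48*b*s^2 + s^4 + 3*s^3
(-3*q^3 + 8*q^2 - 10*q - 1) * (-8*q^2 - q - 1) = 24*q^5 - 61*q^4 + 75*q^3 + 10*q^2 + 11*q + 1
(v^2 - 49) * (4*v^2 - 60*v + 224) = 4*v^4 - 60*v^3 + 28*v^2 + 2940*v - 10976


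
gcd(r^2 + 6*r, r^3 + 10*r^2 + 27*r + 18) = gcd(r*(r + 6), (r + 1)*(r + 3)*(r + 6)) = r + 6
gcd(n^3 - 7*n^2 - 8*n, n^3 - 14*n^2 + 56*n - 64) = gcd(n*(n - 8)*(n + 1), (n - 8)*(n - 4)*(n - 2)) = n - 8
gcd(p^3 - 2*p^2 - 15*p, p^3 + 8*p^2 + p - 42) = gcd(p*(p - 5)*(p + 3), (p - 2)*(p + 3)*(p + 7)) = p + 3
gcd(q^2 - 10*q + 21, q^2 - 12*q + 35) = q - 7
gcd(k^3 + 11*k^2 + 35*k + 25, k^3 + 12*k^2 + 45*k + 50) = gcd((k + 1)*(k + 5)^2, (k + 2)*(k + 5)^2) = k^2 + 10*k + 25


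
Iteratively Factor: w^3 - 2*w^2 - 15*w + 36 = (w - 3)*(w^2 + w - 12) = (w - 3)^2*(w + 4)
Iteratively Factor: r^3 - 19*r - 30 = (r - 5)*(r^2 + 5*r + 6) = (r - 5)*(r + 3)*(r + 2)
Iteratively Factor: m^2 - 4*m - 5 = (m - 5)*(m + 1)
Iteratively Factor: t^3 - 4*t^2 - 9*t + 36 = (t - 3)*(t^2 - t - 12) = (t - 3)*(t + 3)*(t - 4)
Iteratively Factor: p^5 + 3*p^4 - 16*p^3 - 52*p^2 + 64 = (p - 1)*(p^4 + 4*p^3 - 12*p^2 - 64*p - 64) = (p - 1)*(p + 2)*(p^3 + 2*p^2 - 16*p - 32) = (p - 1)*(p + 2)^2*(p^2 - 16) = (p - 4)*(p - 1)*(p + 2)^2*(p + 4)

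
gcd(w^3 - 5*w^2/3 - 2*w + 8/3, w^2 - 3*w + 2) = w^2 - 3*w + 2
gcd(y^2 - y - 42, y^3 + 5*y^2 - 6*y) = y + 6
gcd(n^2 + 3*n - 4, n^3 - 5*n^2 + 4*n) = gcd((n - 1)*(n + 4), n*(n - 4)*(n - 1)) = n - 1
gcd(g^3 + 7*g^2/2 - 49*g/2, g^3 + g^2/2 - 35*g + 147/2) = g^2 + 7*g/2 - 49/2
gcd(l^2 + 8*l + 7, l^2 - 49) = l + 7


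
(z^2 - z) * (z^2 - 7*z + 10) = z^4 - 8*z^3 + 17*z^2 - 10*z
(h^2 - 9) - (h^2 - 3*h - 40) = 3*h + 31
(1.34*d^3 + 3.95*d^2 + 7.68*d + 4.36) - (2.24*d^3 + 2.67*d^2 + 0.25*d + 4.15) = -0.9*d^3 + 1.28*d^2 + 7.43*d + 0.21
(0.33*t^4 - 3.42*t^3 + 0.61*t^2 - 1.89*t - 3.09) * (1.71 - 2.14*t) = -0.7062*t^5 + 7.8831*t^4 - 7.1536*t^3 + 5.0877*t^2 + 3.3807*t - 5.2839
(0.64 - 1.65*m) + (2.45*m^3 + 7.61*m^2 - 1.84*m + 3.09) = 2.45*m^3 + 7.61*m^2 - 3.49*m + 3.73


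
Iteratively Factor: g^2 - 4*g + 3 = (g - 3)*(g - 1)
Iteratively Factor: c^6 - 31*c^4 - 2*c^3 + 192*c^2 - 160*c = (c + 4)*(c^5 - 4*c^4 - 15*c^3 + 58*c^2 - 40*c) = c*(c + 4)*(c^4 - 4*c^3 - 15*c^2 + 58*c - 40) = c*(c - 2)*(c + 4)*(c^3 - 2*c^2 - 19*c + 20) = c*(c - 5)*(c - 2)*(c + 4)*(c^2 + 3*c - 4) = c*(c - 5)*(c - 2)*(c - 1)*(c + 4)*(c + 4)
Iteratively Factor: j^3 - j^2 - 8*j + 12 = (j - 2)*(j^2 + j - 6) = (j - 2)^2*(j + 3)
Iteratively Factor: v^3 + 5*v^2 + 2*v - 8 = (v + 2)*(v^2 + 3*v - 4) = (v + 2)*(v + 4)*(v - 1)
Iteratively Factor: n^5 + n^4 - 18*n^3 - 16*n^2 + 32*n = (n + 2)*(n^4 - n^3 - 16*n^2 + 16*n) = (n - 4)*(n + 2)*(n^3 + 3*n^2 - 4*n) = (n - 4)*(n - 1)*(n + 2)*(n^2 + 4*n) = n*(n - 4)*(n - 1)*(n + 2)*(n + 4)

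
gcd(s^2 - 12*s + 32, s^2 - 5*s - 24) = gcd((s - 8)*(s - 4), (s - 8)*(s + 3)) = s - 8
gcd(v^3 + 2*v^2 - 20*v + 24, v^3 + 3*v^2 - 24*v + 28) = v^2 - 4*v + 4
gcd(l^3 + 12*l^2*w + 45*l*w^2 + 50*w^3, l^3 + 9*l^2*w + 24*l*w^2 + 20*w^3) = l^2 + 7*l*w + 10*w^2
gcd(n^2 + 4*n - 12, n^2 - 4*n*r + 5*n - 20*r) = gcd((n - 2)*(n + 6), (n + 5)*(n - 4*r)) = 1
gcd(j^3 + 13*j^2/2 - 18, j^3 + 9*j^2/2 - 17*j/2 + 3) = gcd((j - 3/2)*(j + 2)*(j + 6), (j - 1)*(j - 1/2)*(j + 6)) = j + 6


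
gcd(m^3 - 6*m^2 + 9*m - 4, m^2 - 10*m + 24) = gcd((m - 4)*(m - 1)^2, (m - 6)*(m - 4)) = m - 4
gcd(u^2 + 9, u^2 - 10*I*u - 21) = u - 3*I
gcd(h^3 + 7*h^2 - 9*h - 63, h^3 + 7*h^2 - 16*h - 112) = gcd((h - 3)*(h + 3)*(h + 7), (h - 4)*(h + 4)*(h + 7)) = h + 7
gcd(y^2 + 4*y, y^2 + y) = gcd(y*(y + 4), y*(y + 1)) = y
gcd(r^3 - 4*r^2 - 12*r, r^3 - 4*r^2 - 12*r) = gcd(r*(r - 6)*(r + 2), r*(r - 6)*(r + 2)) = r^3 - 4*r^2 - 12*r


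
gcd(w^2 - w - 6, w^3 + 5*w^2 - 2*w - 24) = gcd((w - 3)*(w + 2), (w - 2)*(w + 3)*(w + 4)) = 1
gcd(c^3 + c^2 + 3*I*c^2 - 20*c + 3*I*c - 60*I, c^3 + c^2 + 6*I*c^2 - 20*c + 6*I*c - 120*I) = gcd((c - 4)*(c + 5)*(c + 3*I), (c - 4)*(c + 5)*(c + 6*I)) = c^2 + c - 20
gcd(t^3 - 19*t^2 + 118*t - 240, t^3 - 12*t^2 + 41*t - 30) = t^2 - 11*t + 30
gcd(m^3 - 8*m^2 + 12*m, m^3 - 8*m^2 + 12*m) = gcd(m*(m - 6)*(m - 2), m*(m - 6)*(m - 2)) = m^3 - 8*m^2 + 12*m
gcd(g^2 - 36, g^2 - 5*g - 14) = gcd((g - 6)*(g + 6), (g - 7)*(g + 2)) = 1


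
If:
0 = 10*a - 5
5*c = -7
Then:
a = 1/2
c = -7/5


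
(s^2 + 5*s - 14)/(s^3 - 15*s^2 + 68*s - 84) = (s + 7)/(s^2 - 13*s + 42)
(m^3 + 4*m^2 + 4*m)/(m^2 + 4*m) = (m^2 + 4*m + 4)/(m + 4)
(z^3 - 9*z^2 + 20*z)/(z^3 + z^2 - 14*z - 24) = z*(z - 5)/(z^2 + 5*z + 6)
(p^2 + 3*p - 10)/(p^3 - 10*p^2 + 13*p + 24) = (p^2 + 3*p - 10)/(p^3 - 10*p^2 + 13*p + 24)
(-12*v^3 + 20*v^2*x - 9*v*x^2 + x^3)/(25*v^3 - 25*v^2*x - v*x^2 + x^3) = (12*v^2 - 8*v*x + x^2)/(-25*v^2 + x^2)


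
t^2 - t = t*(t - 1)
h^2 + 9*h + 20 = (h + 4)*(h + 5)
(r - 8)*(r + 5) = r^2 - 3*r - 40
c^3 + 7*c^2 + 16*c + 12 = (c + 2)^2*(c + 3)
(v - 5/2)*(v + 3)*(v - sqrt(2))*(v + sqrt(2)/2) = v^4 - sqrt(2)*v^3/2 + v^3/2 - 17*v^2/2 - sqrt(2)*v^2/4 - v/2 + 15*sqrt(2)*v/4 + 15/2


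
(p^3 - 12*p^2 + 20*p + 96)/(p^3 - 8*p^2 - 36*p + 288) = (p + 2)/(p + 6)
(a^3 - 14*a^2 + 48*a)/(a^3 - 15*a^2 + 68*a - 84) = a*(a - 8)/(a^2 - 9*a + 14)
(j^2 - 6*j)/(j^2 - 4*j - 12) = j/(j + 2)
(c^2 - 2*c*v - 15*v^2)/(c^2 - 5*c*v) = (c + 3*v)/c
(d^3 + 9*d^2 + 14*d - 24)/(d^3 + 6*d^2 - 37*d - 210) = (d^3 + 9*d^2 + 14*d - 24)/(d^3 + 6*d^2 - 37*d - 210)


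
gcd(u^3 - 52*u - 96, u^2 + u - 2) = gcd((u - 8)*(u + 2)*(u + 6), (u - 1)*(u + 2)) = u + 2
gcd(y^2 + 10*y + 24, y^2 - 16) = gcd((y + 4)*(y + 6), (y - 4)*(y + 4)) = y + 4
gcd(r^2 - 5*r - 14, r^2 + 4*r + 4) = r + 2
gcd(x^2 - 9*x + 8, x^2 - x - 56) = x - 8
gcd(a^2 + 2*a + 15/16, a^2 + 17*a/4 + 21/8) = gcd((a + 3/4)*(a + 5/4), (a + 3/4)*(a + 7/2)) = a + 3/4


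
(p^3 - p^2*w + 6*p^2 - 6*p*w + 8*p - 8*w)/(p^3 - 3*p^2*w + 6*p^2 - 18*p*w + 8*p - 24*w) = (p - w)/(p - 3*w)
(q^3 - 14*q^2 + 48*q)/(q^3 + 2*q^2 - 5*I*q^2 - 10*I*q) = (q^2 - 14*q + 48)/(q^2 + q*(2 - 5*I) - 10*I)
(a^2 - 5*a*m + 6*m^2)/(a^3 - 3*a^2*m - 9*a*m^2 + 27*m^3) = (a - 2*m)/(a^2 - 9*m^2)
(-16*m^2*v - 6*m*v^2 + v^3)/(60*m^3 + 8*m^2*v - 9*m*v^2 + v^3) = v*(-8*m + v)/(30*m^2 - 11*m*v + v^2)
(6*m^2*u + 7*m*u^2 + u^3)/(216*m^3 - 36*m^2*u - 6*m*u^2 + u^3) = u*(m + u)/(36*m^2 - 12*m*u + u^2)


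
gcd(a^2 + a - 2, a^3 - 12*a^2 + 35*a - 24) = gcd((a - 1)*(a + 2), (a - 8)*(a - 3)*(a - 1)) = a - 1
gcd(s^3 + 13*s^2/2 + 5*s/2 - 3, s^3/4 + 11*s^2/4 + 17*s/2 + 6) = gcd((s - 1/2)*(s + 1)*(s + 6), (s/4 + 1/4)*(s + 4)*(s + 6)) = s^2 + 7*s + 6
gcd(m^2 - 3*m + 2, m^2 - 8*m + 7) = m - 1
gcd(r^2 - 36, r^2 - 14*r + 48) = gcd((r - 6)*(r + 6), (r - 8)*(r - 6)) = r - 6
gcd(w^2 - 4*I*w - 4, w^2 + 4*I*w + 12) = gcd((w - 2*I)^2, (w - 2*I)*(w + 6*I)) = w - 2*I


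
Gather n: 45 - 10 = 35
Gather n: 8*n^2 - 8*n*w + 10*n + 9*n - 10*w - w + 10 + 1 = 8*n^2 + n*(19 - 8*w) - 11*w + 11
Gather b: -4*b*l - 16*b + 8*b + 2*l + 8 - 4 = b*(-4*l - 8) + 2*l + 4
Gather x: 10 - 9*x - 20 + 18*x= 9*x - 10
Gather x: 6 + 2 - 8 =0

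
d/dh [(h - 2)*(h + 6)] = 2*h + 4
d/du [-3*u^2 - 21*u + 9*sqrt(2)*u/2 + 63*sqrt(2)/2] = -6*u - 21 + 9*sqrt(2)/2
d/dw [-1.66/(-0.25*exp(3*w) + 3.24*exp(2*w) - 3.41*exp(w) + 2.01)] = (-1.245*exp(2*w) + 10.7568*exp(w) - 5.6606)*exp(w)/(0.25*exp(3*w) - 3.24*exp(2*w) + 3.41*exp(w) - 2.01)^2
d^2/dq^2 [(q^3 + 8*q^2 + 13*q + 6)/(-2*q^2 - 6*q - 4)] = 4/(q^3 + 6*q^2 + 12*q + 8)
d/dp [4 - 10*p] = -10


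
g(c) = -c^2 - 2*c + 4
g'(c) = -2*c - 2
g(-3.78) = -2.73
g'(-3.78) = 5.56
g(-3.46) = -1.05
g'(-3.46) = 4.92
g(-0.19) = 4.34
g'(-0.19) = -1.62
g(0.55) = 2.60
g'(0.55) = -3.10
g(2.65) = -8.32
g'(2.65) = -7.30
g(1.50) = -1.25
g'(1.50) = -5.00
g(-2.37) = 3.12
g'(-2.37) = 2.74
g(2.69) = -8.62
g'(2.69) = -7.38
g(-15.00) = -191.00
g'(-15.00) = 28.00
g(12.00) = -164.00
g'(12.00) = -26.00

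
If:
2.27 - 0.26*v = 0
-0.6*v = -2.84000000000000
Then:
No Solution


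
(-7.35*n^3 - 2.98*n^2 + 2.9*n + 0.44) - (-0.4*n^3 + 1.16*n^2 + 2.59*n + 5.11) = -6.95*n^3 - 4.14*n^2 + 0.31*n - 4.67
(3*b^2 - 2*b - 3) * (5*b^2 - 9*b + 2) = 15*b^4 - 37*b^3 + 9*b^2 + 23*b - 6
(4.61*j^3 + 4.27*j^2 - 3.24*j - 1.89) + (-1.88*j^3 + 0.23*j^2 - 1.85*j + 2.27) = 2.73*j^3 + 4.5*j^2 - 5.09*j + 0.38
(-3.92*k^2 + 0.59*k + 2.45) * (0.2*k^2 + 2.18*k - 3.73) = -0.784*k^4 - 8.4276*k^3 + 16.3978*k^2 + 3.1403*k - 9.1385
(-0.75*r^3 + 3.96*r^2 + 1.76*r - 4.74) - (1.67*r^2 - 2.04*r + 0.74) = -0.75*r^3 + 2.29*r^2 + 3.8*r - 5.48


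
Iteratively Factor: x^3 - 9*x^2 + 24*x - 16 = (x - 1)*(x^2 - 8*x + 16) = (x - 4)*(x - 1)*(x - 4)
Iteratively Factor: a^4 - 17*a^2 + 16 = (a + 1)*(a^3 - a^2 - 16*a + 16) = (a + 1)*(a + 4)*(a^2 - 5*a + 4) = (a - 1)*(a + 1)*(a + 4)*(a - 4)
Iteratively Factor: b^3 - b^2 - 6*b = (b)*(b^2 - b - 6) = b*(b - 3)*(b + 2)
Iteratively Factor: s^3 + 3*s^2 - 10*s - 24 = (s + 4)*(s^2 - s - 6) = (s - 3)*(s + 4)*(s + 2)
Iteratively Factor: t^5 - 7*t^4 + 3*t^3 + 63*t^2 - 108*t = (t - 4)*(t^4 - 3*t^3 - 9*t^2 + 27*t) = (t - 4)*(t + 3)*(t^3 - 6*t^2 + 9*t) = (t - 4)*(t - 3)*(t + 3)*(t^2 - 3*t) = t*(t - 4)*(t - 3)*(t + 3)*(t - 3)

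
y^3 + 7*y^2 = y^2*(y + 7)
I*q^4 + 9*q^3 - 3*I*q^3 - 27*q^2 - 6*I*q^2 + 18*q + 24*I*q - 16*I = (q - 2)*(q - 1)*(q - 8*I)*(I*q + 1)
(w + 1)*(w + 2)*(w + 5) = w^3 + 8*w^2 + 17*w + 10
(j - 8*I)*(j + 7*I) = j^2 - I*j + 56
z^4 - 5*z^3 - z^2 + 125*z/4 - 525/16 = (z - 7/2)*(z - 5/2)*(z - 3/2)*(z + 5/2)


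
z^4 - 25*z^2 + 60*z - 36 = (z - 3)*(z - 2)*(z - 1)*(z + 6)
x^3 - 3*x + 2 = (x - 1)^2*(x + 2)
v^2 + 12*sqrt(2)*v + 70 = (v + 5*sqrt(2))*(v + 7*sqrt(2))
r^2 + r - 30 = (r - 5)*(r + 6)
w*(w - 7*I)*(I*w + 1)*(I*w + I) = -w^4 - w^3 + 8*I*w^3 + 7*w^2 + 8*I*w^2 + 7*w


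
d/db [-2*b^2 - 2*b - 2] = -4*b - 2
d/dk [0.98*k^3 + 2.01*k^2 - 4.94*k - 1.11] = 2.94*k^2 + 4.02*k - 4.94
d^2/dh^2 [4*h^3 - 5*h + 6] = 24*h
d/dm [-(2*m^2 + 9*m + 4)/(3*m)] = -2/3 + 4/(3*m^2)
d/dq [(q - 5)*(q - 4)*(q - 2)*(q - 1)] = 4*q^3 - 36*q^2 + 98*q - 78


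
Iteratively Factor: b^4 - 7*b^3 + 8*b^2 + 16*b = (b - 4)*(b^3 - 3*b^2 - 4*b) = (b - 4)^2*(b^2 + b) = b*(b - 4)^2*(b + 1)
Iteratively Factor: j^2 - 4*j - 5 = (j + 1)*(j - 5)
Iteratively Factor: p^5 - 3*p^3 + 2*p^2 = (p)*(p^4 - 3*p^2 + 2*p) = p*(p + 2)*(p^3 - 2*p^2 + p) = p*(p - 1)*(p + 2)*(p^2 - p) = p*(p - 1)^2*(p + 2)*(p)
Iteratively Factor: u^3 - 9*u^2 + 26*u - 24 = (u - 4)*(u^2 - 5*u + 6) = (u - 4)*(u - 3)*(u - 2)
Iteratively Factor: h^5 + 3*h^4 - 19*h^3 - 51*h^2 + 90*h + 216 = (h + 3)*(h^4 - 19*h^2 + 6*h + 72) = (h - 3)*(h + 3)*(h^3 + 3*h^2 - 10*h - 24) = (h - 3)*(h + 3)*(h + 4)*(h^2 - h - 6) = (h - 3)^2*(h + 3)*(h + 4)*(h + 2)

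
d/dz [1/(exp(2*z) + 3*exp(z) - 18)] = (-2*exp(z) - 3)*exp(z)/(exp(2*z) + 3*exp(z) - 18)^2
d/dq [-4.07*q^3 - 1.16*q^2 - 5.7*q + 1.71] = -12.21*q^2 - 2.32*q - 5.7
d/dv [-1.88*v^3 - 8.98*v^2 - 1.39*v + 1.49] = -5.64*v^2 - 17.96*v - 1.39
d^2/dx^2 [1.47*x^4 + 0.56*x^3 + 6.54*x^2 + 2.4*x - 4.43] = 17.64*x^2 + 3.36*x + 13.08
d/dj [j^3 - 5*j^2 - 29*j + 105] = 3*j^2 - 10*j - 29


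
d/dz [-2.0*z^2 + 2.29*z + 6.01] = 2.29 - 4.0*z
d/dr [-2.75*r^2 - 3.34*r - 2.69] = -5.5*r - 3.34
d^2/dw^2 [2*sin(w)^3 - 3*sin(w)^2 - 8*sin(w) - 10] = -18*sin(w)^3 + 12*sin(w)^2 + 20*sin(w) - 6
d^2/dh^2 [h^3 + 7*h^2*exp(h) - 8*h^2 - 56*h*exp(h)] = 7*h^2*exp(h) - 28*h*exp(h) + 6*h - 98*exp(h) - 16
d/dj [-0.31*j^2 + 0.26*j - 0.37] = 0.26 - 0.62*j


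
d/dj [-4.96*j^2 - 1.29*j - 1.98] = -9.92*j - 1.29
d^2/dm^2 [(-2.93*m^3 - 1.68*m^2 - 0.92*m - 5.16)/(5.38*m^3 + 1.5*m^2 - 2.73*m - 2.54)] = (-49.9629840000002*m^6 - 417.97758*m^5 - 2465.301072*m^4 - 1098.589314*m^3 + 73.8900600000001*m^2 - 430.74372*m - 125.151576)/(155.720872*m^9 + 130.2498*m^8 - 200.739636*m^7 - 349.367928*m^6 - 21.124494*m^5 + 240.229026*m^4 + 146.190207*m^3 - 27.758898*m^2 - 52.838604*m - 16.387064)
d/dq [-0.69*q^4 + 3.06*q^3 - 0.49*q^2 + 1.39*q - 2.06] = -2.76*q^3 + 9.18*q^2 - 0.98*q + 1.39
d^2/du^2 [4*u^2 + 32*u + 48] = 8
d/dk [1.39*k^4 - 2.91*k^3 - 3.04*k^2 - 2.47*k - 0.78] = 5.56*k^3 - 8.73*k^2 - 6.08*k - 2.47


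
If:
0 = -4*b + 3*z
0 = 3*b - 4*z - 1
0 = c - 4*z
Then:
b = -3/7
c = -16/7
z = -4/7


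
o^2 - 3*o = o*(o - 3)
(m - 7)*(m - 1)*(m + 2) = m^3 - 6*m^2 - 9*m + 14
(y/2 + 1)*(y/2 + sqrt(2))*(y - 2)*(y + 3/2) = y^4/4 + 3*y^3/8 + sqrt(2)*y^3/2 - y^2 + 3*sqrt(2)*y^2/4 - 2*sqrt(2)*y - 3*y/2 - 3*sqrt(2)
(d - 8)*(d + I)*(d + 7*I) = d^3 - 8*d^2 + 8*I*d^2 - 7*d - 64*I*d + 56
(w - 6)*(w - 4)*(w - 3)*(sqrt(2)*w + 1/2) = sqrt(2)*w^4 - 13*sqrt(2)*w^3 + w^3/2 - 13*w^2/2 + 54*sqrt(2)*w^2 - 72*sqrt(2)*w + 27*w - 36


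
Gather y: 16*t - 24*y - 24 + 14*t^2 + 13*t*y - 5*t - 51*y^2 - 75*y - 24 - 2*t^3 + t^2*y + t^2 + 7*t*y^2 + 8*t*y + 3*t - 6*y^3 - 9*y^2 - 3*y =-2*t^3 + 15*t^2 + 14*t - 6*y^3 + y^2*(7*t - 60) + y*(t^2 + 21*t - 102) - 48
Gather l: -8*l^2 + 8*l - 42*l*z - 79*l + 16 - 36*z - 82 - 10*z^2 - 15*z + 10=-8*l^2 + l*(-42*z - 71) - 10*z^2 - 51*z - 56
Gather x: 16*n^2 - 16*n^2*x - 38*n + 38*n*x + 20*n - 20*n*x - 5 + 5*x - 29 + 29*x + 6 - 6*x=16*n^2 - 18*n + x*(-16*n^2 + 18*n + 28) - 28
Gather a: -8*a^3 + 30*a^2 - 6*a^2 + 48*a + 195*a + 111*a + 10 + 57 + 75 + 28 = -8*a^3 + 24*a^2 + 354*a + 170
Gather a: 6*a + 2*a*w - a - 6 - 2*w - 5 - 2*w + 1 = a*(2*w + 5) - 4*w - 10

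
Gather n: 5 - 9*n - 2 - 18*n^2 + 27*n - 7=-18*n^2 + 18*n - 4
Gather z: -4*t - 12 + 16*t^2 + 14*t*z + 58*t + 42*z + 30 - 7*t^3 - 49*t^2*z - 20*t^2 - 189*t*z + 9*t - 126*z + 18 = -7*t^3 - 4*t^2 + 63*t + z*(-49*t^2 - 175*t - 84) + 36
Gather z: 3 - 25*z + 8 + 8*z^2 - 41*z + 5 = 8*z^2 - 66*z + 16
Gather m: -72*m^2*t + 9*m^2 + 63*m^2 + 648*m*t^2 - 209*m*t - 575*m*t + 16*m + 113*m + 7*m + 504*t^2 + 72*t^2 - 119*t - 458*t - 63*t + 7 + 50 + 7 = m^2*(72 - 72*t) + m*(648*t^2 - 784*t + 136) + 576*t^2 - 640*t + 64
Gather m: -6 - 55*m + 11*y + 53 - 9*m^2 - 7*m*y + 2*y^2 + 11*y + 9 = -9*m^2 + m*(-7*y - 55) + 2*y^2 + 22*y + 56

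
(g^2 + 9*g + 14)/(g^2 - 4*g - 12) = (g + 7)/(g - 6)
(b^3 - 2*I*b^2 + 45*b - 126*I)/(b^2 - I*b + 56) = (b^2 - 9*I*b - 18)/(b - 8*I)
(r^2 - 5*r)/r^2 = (r - 5)/r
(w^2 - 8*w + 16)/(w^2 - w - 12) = (w - 4)/(w + 3)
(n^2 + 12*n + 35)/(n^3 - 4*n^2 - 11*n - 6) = (n^2 + 12*n + 35)/(n^3 - 4*n^2 - 11*n - 6)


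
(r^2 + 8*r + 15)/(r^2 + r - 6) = (r + 5)/(r - 2)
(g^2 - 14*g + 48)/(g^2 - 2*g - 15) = (-g^2 + 14*g - 48)/(-g^2 + 2*g + 15)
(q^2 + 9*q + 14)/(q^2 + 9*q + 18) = (q^2 + 9*q + 14)/(q^2 + 9*q + 18)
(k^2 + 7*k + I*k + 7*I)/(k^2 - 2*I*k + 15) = (k^2 + k*(7 + I) + 7*I)/(k^2 - 2*I*k + 15)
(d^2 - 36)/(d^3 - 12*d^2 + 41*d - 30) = (d + 6)/(d^2 - 6*d + 5)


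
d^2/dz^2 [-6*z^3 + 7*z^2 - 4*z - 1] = 14 - 36*z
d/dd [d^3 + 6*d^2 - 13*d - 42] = 3*d^2 + 12*d - 13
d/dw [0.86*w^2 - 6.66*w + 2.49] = 1.72*w - 6.66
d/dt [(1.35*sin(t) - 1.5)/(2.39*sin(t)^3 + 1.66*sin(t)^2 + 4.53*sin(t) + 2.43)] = (-6.453*sin(t)^3 + 8.514*sin(t)^2 + 4.98*sin(t) + 10.0755)*cos(t)/(5.7121*sin(t)^6 + 7.9348*sin(t)^5 + 24.409*sin(t)^4 + 26.655*sin(t)^3 + 28.5885*sin(t)^2 + 22.0158*sin(t) + 5.9049)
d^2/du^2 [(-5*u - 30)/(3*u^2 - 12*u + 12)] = 10*(-u - 22)/(3*(u^4 - 8*u^3 + 24*u^2 - 32*u + 16))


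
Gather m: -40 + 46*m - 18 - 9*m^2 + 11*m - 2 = -9*m^2 + 57*m - 60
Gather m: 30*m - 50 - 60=30*m - 110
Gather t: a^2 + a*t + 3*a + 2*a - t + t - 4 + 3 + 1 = a^2 + a*t + 5*a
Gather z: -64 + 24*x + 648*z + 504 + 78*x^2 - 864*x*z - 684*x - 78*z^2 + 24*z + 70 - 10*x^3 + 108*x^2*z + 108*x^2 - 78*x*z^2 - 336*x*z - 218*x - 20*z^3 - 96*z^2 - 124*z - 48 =-10*x^3 + 186*x^2 - 878*x - 20*z^3 + z^2*(-78*x - 174) + z*(108*x^2 - 1200*x + 548) + 462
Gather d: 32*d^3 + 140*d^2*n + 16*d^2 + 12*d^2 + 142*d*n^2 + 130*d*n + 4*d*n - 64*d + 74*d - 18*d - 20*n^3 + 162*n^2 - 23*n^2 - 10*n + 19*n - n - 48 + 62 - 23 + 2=32*d^3 + d^2*(140*n + 28) + d*(142*n^2 + 134*n - 8) - 20*n^3 + 139*n^2 + 8*n - 7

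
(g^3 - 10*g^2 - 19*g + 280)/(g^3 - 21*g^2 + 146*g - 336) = (g + 5)/(g - 6)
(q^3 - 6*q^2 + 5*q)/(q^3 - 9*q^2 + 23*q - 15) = q/(q - 3)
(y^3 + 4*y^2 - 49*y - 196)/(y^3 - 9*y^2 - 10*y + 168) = (y + 7)/(y - 6)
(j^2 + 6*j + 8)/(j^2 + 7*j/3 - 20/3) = 3*(j + 2)/(3*j - 5)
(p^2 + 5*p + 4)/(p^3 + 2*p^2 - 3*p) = (p^2 + 5*p + 4)/(p*(p^2 + 2*p - 3))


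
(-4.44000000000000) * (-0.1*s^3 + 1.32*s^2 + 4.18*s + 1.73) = 0.444*s^3 - 5.8608*s^2 - 18.5592*s - 7.6812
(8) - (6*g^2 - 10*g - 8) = -6*g^2 + 10*g + 16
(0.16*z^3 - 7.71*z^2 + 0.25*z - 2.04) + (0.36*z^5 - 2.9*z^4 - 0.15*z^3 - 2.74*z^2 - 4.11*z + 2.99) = 0.36*z^5 - 2.9*z^4 + 0.01*z^3 - 10.45*z^2 - 3.86*z + 0.95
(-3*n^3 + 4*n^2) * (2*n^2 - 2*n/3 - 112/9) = -6*n^5 + 10*n^4 + 104*n^3/3 - 448*n^2/9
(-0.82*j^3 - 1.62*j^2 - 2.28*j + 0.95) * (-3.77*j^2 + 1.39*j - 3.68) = 3.0914*j^5 + 4.9676*j^4 + 9.3614*j^3 - 0.789099999999999*j^2 + 9.7109*j - 3.496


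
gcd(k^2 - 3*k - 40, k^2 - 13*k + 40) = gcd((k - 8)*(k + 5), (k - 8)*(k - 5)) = k - 8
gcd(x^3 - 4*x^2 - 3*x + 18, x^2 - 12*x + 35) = 1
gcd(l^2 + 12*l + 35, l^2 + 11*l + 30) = l + 5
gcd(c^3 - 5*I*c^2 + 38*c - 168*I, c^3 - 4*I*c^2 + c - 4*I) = c - 4*I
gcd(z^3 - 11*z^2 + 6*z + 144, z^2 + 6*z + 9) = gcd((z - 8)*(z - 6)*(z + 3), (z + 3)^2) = z + 3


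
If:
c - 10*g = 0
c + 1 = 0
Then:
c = -1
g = -1/10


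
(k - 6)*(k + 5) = k^2 - k - 30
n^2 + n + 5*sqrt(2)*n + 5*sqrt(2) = (n + 1)*(n + 5*sqrt(2))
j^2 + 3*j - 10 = (j - 2)*(j + 5)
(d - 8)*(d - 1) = d^2 - 9*d + 8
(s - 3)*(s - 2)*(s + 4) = s^3 - s^2 - 14*s + 24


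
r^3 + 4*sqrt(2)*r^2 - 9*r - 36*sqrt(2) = (r - 3)*(r + 3)*(r + 4*sqrt(2))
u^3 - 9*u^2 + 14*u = u*(u - 7)*(u - 2)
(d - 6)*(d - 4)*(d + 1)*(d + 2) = d^4 - 7*d^3 - 4*d^2 + 52*d + 48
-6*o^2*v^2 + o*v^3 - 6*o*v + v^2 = v*(-6*o + v)*(o*v + 1)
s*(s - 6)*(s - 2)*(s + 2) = s^4 - 6*s^3 - 4*s^2 + 24*s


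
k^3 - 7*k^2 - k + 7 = (k - 7)*(k - 1)*(k + 1)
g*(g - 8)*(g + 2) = g^3 - 6*g^2 - 16*g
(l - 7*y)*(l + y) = l^2 - 6*l*y - 7*y^2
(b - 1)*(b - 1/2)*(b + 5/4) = b^3 - b^2/4 - 11*b/8 + 5/8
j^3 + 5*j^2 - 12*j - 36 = (j - 3)*(j + 2)*(j + 6)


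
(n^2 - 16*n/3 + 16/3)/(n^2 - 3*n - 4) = (n - 4/3)/(n + 1)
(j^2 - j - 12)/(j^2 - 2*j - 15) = (j - 4)/(j - 5)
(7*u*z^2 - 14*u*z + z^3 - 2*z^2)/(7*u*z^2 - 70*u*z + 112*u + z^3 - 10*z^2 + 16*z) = z/(z - 8)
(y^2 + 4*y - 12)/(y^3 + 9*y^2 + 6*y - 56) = (y + 6)/(y^2 + 11*y + 28)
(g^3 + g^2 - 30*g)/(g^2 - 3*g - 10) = g*(g + 6)/(g + 2)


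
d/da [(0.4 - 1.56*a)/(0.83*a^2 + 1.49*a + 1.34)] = (1.2948*a^2 - 0.664*a - 2.6864)/(0.6889*a^4 + 2.4734*a^3 + 4.4445*a^2 + 3.9932*a + 1.7956)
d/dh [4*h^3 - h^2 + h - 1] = 12*h^2 - 2*h + 1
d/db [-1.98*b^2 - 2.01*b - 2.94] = -3.96*b - 2.01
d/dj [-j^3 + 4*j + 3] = 4 - 3*j^2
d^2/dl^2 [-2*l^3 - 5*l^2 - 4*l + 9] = -12*l - 10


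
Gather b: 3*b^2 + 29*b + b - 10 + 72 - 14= 3*b^2 + 30*b + 48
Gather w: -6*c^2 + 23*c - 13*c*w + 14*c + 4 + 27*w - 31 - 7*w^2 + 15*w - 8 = -6*c^2 + 37*c - 7*w^2 + w*(42 - 13*c) - 35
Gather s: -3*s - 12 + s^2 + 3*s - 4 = s^2 - 16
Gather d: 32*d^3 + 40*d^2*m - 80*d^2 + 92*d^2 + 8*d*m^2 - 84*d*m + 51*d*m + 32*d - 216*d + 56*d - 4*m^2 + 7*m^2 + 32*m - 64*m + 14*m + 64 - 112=32*d^3 + d^2*(40*m + 12) + d*(8*m^2 - 33*m - 128) + 3*m^2 - 18*m - 48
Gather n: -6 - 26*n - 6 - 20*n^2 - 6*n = -20*n^2 - 32*n - 12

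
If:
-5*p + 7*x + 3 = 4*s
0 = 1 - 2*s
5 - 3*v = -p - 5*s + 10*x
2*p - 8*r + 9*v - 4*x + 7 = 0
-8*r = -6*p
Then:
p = 481/354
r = 481/472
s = 1/2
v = 103/531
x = 293/354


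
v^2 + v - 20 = (v - 4)*(v + 5)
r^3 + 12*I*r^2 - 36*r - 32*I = (r + 2*I)^2*(r + 8*I)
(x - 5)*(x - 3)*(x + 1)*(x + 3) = x^4 - 4*x^3 - 14*x^2 + 36*x + 45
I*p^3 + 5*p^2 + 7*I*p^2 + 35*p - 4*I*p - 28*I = (p + 7)*(p - 4*I)*(I*p + 1)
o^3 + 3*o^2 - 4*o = o*(o - 1)*(o + 4)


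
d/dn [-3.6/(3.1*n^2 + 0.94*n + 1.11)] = (22.32*n + 3.384)/(3.1*n^2 + 0.94*n + 1.11)^2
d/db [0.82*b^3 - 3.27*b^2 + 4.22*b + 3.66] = 2.46*b^2 - 6.54*b + 4.22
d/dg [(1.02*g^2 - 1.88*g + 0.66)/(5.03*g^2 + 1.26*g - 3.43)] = (10.7416*g^2 - 13.6368*g + 5.6168)/(25.3009*g^4 + 12.6756*g^3 - 32.9182*g^2 - 8.6436*g + 11.7649)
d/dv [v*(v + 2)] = 2*v + 2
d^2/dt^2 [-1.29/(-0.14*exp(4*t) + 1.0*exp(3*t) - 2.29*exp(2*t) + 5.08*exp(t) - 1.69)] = ((-2.8896*exp(3*t) + 11.61*exp(2*t) - 11.8164*exp(t) + 6.5532)*(0.14*exp(4*t) - 1.0*exp(3*t) + 2.29*exp(2*t) - 5.08*exp(t) + 1.69) + 1.29*(0.56*exp(3*t) - 3.0*exp(2*t) + 4.58*exp(t) - 5.08)*(1.12*exp(3*t) - 6.0*exp(2*t) + 9.16*exp(t) - 10.16)*exp(t))*exp(t)/(0.14*exp(4*t) - 1.0*exp(3*t) + 2.29*exp(2*t) - 5.08*exp(t) + 1.69)^3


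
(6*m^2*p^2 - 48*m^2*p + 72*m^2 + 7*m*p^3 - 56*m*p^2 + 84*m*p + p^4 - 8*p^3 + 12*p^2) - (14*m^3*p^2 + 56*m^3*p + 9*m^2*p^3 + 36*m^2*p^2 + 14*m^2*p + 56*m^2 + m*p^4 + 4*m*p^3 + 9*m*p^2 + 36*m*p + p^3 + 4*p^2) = -14*m^3*p^2 - 56*m^3*p - 9*m^2*p^3 - 30*m^2*p^2 - 62*m^2*p + 16*m^2 - m*p^4 + 3*m*p^3 - 65*m*p^2 + 48*m*p + p^4 - 9*p^3 + 8*p^2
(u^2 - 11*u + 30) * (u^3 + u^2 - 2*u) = u^5 - 10*u^4 + 17*u^3 + 52*u^2 - 60*u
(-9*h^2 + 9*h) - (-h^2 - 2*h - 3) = -8*h^2 + 11*h + 3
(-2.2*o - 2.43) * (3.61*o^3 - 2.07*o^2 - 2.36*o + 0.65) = -7.942*o^4 - 4.2183*o^3 + 10.2221*o^2 + 4.3048*o - 1.5795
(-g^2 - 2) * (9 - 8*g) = 8*g^3 - 9*g^2 + 16*g - 18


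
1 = 1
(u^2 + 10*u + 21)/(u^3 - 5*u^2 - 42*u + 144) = (u^2 + 10*u + 21)/(u^3 - 5*u^2 - 42*u + 144)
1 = 1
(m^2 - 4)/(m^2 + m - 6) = (m + 2)/(m + 3)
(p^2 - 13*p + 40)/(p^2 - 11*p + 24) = (p - 5)/(p - 3)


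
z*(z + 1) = z^2 + z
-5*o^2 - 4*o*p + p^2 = (-5*o + p)*(o + p)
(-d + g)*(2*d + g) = -2*d^2 + d*g + g^2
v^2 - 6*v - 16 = (v - 8)*(v + 2)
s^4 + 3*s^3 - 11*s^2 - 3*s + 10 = (s - 2)*(s - 1)*(s + 1)*(s + 5)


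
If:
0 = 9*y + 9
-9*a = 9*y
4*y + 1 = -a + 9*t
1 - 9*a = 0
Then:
No Solution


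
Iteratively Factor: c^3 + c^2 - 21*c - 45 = (c + 3)*(c^2 - 2*c - 15) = (c - 5)*(c + 3)*(c + 3)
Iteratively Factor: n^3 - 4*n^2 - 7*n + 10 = (n - 5)*(n^2 + n - 2) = (n - 5)*(n - 1)*(n + 2)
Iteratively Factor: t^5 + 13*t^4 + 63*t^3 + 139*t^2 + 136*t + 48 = (t + 1)*(t^4 + 12*t^3 + 51*t^2 + 88*t + 48) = (t + 1)*(t + 4)*(t^3 + 8*t^2 + 19*t + 12) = (t + 1)*(t + 3)*(t + 4)*(t^2 + 5*t + 4) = (t + 1)^2*(t + 3)*(t + 4)*(t + 4)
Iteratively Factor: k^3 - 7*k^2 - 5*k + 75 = (k + 3)*(k^2 - 10*k + 25) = (k - 5)*(k + 3)*(k - 5)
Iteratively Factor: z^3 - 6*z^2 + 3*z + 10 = (z + 1)*(z^2 - 7*z + 10) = (z - 5)*(z + 1)*(z - 2)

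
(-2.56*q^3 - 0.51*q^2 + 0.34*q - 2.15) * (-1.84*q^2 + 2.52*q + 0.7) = 4.7104*q^5 - 5.5128*q^4 - 3.7028*q^3 + 4.4558*q^2 - 5.18*q - 1.505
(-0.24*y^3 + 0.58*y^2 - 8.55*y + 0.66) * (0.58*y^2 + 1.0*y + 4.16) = -0.1392*y^5 + 0.0964*y^4 - 5.3774*y^3 - 5.7544*y^2 - 34.908*y + 2.7456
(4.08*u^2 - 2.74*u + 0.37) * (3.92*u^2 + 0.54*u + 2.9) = 15.9936*u^4 - 8.5376*u^3 + 11.8028*u^2 - 7.7462*u + 1.073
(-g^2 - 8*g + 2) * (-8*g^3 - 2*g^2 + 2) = 8*g^5 + 66*g^4 - 6*g^2 - 16*g + 4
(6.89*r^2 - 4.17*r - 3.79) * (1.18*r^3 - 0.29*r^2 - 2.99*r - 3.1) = 8.1302*r^5 - 6.9187*r^4 - 23.864*r^3 - 7.7916*r^2 + 24.2591*r + 11.749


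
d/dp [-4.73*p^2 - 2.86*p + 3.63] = -9.46*p - 2.86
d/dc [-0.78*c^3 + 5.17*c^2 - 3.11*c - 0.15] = -2.34*c^2 + 10.34*c - 3.11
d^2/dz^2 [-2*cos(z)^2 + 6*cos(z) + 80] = -6*cos(z) + 4*cos(2*z)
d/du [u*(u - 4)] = 2*u - 4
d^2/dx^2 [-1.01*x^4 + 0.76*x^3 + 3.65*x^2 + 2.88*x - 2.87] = -12.12*x^2 + 4.56*x + 7.3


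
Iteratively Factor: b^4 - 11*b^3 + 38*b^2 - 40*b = (b)*(b^3 - 11*b^2 + 38*b - 40) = b*(b - 2)*(b^2 - 9*b + 20) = b*(b - 4)*(b - 2)*(b - 5)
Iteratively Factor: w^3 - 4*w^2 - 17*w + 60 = (w + 4)*(w^2 - 8*w + 15) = (w - 3)*(w + 4)*(w - 5)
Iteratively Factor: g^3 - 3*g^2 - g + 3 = (g + 1)*(g^2 - 4*g + 3) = (g - 3)*(g + 1)*(g - 1)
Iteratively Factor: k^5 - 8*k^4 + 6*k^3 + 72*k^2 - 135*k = (k - 3)*(k^4 - 5*k^3 - 9*k^2 + 45*k) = k*(k - 3)*(k^3 - 5*k^2 - 9*k + 45) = k*(k - 3)*(k + 3)*(k^2 - 8*k + 15) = k*(k - 3)^2*(k + 3)*(k - 5)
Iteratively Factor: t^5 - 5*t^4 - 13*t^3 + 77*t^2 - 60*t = (t)*(t^4 - 5*t^3 - 13*t^2 + 77*t - 60) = t*(t - 3)*(t^3 - 2*t^2 - 19*t + 20) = t*(t - 3)*(t + 4)*(t^2 - 6*t + 5) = t*(t - 5)*(t - 3)*(t + 4)*(t - 1)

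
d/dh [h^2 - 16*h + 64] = 2*h - 16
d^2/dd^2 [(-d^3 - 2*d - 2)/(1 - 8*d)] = 2*(64*d^3 - 24*d^2 + 3*d + 144)/(512*d^3 - 192*d^2 + 24*d - 1)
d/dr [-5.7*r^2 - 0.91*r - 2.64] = -11.4*r - 0.91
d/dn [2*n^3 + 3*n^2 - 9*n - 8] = 6*n^2 + 6*n - 9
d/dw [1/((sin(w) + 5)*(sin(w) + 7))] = -2*(sin(w) + 6)*cos(w)/((sin(w) + 5)^2*(sin(w) + 7)^2)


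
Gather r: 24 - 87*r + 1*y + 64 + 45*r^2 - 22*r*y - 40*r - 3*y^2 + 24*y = 45*r^2 + r*(-22*y - 127) - 3*y^2 + 25*y + 88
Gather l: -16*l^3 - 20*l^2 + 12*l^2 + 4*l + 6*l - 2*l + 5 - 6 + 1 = -16*l^3 - 8*l^2 + 8*l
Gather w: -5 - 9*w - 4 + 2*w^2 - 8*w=2*w^2 - 17*w - 9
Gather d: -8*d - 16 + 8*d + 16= 0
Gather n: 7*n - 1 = 7*n - 1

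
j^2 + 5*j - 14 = (j - 2)*(j + 7)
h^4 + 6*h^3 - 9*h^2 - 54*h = h*(h - 3)*(h + 3)*(h + 6)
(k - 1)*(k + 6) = k^2 + 5*k - 6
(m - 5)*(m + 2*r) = m^2 + 2*m*r - 5*m - 10*r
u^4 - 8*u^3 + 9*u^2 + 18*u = u*(u - 6)*(u - 3)*(u + 1)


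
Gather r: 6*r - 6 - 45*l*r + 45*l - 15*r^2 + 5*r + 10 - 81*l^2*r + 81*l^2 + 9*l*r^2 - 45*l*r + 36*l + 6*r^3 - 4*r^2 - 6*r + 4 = 81*l^2 + 81*l + 6*r^3 + r^2*(9*l - 19) + r*(-81*l^2 - 90*l + 5) + 8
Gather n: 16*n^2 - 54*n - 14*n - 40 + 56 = 16*n^2 - 68*n + 16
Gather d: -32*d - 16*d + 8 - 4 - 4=-48*d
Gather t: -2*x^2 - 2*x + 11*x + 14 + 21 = -2*x^2 + 9*x + 35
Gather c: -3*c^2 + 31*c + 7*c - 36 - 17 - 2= -3*c^2 + 38*c - 55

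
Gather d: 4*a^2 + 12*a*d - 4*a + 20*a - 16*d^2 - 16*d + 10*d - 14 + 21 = 4*a^2 + 16*a - 16*d^2 + d*(12*a - 6) + 7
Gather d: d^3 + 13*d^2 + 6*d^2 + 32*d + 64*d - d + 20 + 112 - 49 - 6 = d^3 + 19*d^2 + 95*d + 77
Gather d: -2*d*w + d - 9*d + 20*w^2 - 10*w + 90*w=d*(-2*w - 8) + 20*w^2 + 80*w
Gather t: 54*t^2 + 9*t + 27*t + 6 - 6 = 54*t^2 + 36*t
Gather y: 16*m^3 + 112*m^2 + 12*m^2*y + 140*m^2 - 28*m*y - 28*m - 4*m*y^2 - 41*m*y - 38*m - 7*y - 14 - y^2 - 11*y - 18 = 16*m^3 + 252*m^2 - 66*m + y^2*(-4*m - 1) + y*(12*m^2 - 69*m - 18) - 32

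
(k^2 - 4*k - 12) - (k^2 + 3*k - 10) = -7*k - 2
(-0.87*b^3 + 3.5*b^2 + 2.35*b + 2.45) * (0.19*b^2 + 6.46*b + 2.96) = -0.1653*b^5 - 4.9552*b^4 + 20.4813*b^3 + 26.0065*b^2 + 22.783*b + 7.252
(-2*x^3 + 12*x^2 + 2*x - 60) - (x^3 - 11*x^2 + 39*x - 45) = -3*x^3 + 23*x^2 - 37*x - 15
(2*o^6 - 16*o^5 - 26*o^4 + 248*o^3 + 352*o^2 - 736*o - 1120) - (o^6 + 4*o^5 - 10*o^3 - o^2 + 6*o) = o^6 - 20*o^5 - 26*o^4 + 258*o^3 + 353*o^2 - 742*o - 1120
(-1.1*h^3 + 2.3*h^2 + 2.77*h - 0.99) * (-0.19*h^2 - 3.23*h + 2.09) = 0.209*h^5 + 3.116*h^4 - 10.2543*h^3 - 3.952*h^2 + 8.987*h - 2.0691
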